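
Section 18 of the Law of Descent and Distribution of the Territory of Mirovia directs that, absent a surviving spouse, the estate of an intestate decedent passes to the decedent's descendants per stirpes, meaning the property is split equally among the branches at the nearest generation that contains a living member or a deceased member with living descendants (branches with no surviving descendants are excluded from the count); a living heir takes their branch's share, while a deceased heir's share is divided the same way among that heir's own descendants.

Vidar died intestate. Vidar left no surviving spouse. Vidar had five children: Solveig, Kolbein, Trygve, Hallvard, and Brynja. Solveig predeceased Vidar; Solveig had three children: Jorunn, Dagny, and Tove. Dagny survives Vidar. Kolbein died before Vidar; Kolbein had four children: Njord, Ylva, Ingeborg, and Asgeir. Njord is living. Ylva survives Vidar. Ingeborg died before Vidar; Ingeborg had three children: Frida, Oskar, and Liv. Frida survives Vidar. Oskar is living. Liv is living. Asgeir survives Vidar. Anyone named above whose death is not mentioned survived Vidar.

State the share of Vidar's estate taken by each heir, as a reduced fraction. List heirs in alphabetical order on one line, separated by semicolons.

There is no surviving spouse, so the entire estate passes to Vidar's descendants per stirpes.
The estate is divided into 5 equal shares of 1/5 among Solveig, Kolbein, Trygve, Hallvard, Brynja.
Solveig predeceased; the 1/5 allotted to Solveig's branch passes to Solveig's issue by representation.
The 1/5 is divided into 3 equal shares of 1/15 among Jorunn, Dagny, Tove.
Jorunn is living and takes 1/15.
Dagny is living and takes 1/15.
Tove is living and takes 1/15.
Kolbein predeceased; the 1/5 allotted to Kolbein's branch passes to Kolbein's issue by representation.
The 1/5 is divided into 4 equal shares of 1/20 among Njord, Ylva, Ingeborg, Asgeir.
Njord is living and takes 1/20.
Ylva is living and takes 1/20.
Ingeborg predeceased; the 1/20 allotted to Ingeborg's branch passes to Ingeborg's issue by representation.
The 1/20 is divided into 3 equal shares of 1/60 among Frida, Oskar, Liv.
Frida is living and takes 1/60.
Oskar is living and takes 1/60.
Liv is living and takes 1/60.
Asgeir is living and takes 1/20.
Trygve is living and takes 1/5.
Hallvard is living and takes 1/5.
Brynja is living and takes 1/5.

Asgeir 1/20; Brynja 1/5; Dagny 1/15; Frida 1/60; Hallvard 1/5; Jorunn 1/15; Liv 1/60; Njord 1/20; Oskar 1/60; Tove 1/15; Trygve 1/5; Ylva 1/20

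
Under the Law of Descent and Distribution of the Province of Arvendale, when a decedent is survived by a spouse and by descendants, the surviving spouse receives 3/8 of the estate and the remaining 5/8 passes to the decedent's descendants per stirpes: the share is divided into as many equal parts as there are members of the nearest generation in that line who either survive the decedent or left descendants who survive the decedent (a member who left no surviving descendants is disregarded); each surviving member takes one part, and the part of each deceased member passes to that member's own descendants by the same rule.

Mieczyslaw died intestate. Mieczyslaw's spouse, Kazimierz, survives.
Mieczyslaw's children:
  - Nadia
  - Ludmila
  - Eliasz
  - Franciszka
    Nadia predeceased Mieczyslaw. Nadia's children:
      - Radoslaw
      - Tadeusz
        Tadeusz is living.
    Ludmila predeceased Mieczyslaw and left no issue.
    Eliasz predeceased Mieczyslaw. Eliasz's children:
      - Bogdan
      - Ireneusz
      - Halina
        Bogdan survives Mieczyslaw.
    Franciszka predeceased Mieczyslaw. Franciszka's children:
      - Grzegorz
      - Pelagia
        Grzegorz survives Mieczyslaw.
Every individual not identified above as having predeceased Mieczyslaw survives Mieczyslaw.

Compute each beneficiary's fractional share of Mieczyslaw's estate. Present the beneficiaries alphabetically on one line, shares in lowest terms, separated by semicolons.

Bogdan 5/72; Grzegorz 5/48; Halina 5/72; Ireneusz 5/72; Kazimierz 3/8; Pelagia 5/48; Radoslaw 5/48; Tadeusz 5/48

Kazimierz, as surviving spouse, takes 3/8.
The remaining 5/8 passes to Mieczyslaw's descendants per stirpes.
Ludmila left no surviving issue, so that branch lapses and is disregarded.
The 5/8 is divided into 3 equal shares of 5/24 among Nadia, Eliasz, Franciszka.
Nadia predeceased; the 5/24 allotted to Nadia's branch passes to Nadia's issue by representation.
The 5/24 is divided into 2 equal shares of 5/48 among Radoslaw, Tadeusz.
Radoslaw is living and takes 5/48.
Tadeusz is living and takes 5/48.
Eliasz predeceased; the 5/24 allotted to Eliasz's branch passes to Eliasz's issue by representation.
The 5/24 is divided into 3 equal shares of 5/72 among Bogdan, Ireneusz, Halina.
Bogdan is living and takes 5/72.
Ireneusz is living and takes 5/72.
Halina is living and takes 5/72.
Franciszka predeceased; the 5/24 allotted to Franciszka's branch passes to Franciszka's issue by representation.
The 5/24 is divided into 2 equal shares of 5/48 among Grzegorz, Pelagia.
Grzegorz is living and takes 5/48.
Pelagia is living and takes 5/48.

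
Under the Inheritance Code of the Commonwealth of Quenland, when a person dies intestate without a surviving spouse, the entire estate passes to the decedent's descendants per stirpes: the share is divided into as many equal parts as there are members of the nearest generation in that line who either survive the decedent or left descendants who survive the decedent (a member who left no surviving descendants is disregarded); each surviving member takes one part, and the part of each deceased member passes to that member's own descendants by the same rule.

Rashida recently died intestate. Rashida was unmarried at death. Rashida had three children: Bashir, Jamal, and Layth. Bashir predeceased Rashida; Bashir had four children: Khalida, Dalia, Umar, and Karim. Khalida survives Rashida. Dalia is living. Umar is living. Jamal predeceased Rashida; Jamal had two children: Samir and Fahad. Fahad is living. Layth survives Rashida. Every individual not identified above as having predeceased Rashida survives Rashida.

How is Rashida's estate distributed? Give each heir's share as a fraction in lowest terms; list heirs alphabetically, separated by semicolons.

There is no surviving spouse, so the entire estate passes to Rashida's descendants per stirpes.
The estate is divided into 3 equal shares of 1/3 among Bashir, Jamal, Layth.
Bashir predeceased; the 1/3 allotted to Bashir's branch passes to Bashir's issue by representation.
The 1/3 is divided into 4 equal shares of 1/12 among Khalida, Dalia, Umar, Karim.
Khalida is living and takes 1/12.
Dalia is living and takes 1/12.
Umar is living and takes 1/12.
Karim is living and takes 1/12.
Jamal predeceased; the 1/3 allotted to Jamal's branch passes to Jamal's issue by representation.
The 1/3 is divided into 2 equal shares of 1/6 among Samir, Fahad.
Samir is living and takes 1/6.
Fahad is living and takes 1/6.
Layth is living and takes 1/3.

Dalia 1/12; Fahad 1/6; Karim 1/12; Khalida 1/12; Layth 1/3; Samir 1/6; Umar 1/12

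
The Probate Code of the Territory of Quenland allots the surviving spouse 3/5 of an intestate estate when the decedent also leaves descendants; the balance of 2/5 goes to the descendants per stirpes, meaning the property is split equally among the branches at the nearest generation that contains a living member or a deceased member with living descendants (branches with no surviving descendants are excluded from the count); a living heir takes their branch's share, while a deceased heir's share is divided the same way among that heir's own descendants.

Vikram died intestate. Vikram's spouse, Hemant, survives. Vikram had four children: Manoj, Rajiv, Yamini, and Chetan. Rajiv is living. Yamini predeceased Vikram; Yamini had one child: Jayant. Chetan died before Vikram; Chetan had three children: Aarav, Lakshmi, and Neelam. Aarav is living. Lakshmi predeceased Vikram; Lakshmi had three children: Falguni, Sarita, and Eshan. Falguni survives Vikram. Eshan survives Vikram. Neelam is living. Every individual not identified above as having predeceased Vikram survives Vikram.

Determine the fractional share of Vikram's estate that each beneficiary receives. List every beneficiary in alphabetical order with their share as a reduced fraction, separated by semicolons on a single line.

Hemant, as surviving spouse, takes 3/5.
The remaining 2/5 passes to Vikram's descendants per stirpes.
The 2/5 is divided into 4 equal shares of 1/10 among Manoj, Rajiv, Yamini, Chetan.
Manoj is living and takes 1/10.
Rajiv is living and takes 1/10.
Yamini predeceased; the 1/10 allotted to Yamini's branch passes to Yamini's issue by representation.
Jayant is the sole taker at this level and receives the full 1/10.
Chetan predeceased; the 1/10 allotted to Chetan's branch passes to Chetan's issue by representation.
The 1/10 is divided into 3 equal shares of 1/30 among Aarav, Lakshmi, Neelam.
Aarav is living and takes 1/30.
Lakshmi predeceased; the 1/30 allotted to Lakshmi's branch passes to Lakshmi's issue by representation.
The 1/30 is divided into 3 equal shares of 1/90 among Falguni, Sarita, Eshan.
Falguni is living and takes 1/90.
Sarita is living and takes 1/90.
Eshan is living and takes 1/90.
Neelam is living and takes 1/30.

Aarav 1/30; Eshan 1/90; Falguni 1/90; Hemant 3/5; Jayant 1/10; Manoj 1/10; Neelam 1/30; Rajiv 1/10; Sarita 1/90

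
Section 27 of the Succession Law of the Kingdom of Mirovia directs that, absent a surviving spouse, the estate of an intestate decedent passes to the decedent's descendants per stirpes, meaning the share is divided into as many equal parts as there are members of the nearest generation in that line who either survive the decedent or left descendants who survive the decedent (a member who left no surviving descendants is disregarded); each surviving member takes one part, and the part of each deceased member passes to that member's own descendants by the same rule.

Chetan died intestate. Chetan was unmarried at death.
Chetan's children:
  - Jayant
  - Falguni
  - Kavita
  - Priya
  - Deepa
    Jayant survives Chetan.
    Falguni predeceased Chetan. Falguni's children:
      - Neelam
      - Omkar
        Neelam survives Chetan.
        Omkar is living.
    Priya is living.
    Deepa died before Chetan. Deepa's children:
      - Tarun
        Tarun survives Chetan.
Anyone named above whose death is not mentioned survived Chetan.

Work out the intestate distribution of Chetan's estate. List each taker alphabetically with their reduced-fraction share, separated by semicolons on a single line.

Jayant 1/5; Kavita 1/5; Neelam 1/10; Omkar 1/10; Priya 1/5; Tarun 1/5

There is no surviving spouse, so the entire estate passes to Chetan's descendants per stirpes.
The estate is divided into 5 equal shares of 1/5 among Jayant, Falguni, Kavita, Priya, Deepa.
Jayant is living and takes 1/5.
Falguni predeceased; the 1/5 allotted to Falguni's branch passes to Falguni's issue by representation.
The 1/5 is divided into 2 equal shares of 1/10 among Neelam, Omkar.
Neelam is living and takes 1/10.
Omkar is living and takes 1/10.
Kavita is living and takes 1/5.
Priya is living and takes 1/5.
Deepa predeceased; the 1/5 allotted to Deepa's branch passes to Deepa's issue by representation.
Tarun is the sole taker at this level and receives the full 1/5.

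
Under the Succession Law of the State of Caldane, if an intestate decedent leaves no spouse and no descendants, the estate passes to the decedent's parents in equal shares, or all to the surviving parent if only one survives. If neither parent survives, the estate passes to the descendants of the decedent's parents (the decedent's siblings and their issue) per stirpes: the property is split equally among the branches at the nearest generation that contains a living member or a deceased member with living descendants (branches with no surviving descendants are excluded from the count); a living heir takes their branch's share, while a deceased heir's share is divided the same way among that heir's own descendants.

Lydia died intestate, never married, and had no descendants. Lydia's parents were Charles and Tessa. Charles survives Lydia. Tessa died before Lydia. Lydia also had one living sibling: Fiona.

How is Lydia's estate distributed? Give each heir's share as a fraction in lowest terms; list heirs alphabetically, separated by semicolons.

Only one parent, Charles, survives, so Charles takes the entire estate. The siblings take nothing because a surviving parent has priority.

Charles 1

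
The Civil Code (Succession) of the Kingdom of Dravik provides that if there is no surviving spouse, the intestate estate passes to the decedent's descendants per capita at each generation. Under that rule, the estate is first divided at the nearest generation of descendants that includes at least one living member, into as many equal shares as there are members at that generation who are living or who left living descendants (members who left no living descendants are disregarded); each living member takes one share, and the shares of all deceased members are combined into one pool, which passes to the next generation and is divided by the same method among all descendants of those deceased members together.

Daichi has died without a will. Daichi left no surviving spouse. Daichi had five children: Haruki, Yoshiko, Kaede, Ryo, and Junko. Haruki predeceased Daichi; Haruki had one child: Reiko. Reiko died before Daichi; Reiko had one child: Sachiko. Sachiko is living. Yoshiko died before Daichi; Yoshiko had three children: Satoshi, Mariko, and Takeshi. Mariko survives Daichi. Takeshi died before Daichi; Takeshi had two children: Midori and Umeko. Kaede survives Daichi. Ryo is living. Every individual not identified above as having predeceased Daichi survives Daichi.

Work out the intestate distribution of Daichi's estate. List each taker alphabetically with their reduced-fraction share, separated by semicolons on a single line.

There is no surviving spouse, so the entire estate passes to Daichi's descendants per capita at each generation.
At generation 1 (Haruki, Yoshiko, Kaede, Ryo, Junko) there are 5 shares of (1)/5 = 1/5 each.
Living: Kaede, Ryo, and Junko — each takes 1/5.
Deceased: Haruki and Yoshiko. Their combined 2/5 is pooled and carried to generation 2.
At generation 2 (Reiko, Satoshi, Mariko, Takeshi) there are 4 shares of (2/5)/4 = 1/10 each.
Living: Satoshi and Mariko — each takes 1/10.
Deceased: Reiko and Takeshi. Their combined 1/5 is pooled and carried to generation 3.
At generation 3 (Sachiko, Midori, Umeko) there are 3 shares of (1/5)/3 = 1/15 each.
Living: Sachiko, Midori, and Umeko — each takes 1/15.

Junko 1/5; Kaede 1/5; Mariko 1/10; Midori 1/15; Ryo 1/5; Sachiko 1/15; Satoshi 1/10; Umeko 1/15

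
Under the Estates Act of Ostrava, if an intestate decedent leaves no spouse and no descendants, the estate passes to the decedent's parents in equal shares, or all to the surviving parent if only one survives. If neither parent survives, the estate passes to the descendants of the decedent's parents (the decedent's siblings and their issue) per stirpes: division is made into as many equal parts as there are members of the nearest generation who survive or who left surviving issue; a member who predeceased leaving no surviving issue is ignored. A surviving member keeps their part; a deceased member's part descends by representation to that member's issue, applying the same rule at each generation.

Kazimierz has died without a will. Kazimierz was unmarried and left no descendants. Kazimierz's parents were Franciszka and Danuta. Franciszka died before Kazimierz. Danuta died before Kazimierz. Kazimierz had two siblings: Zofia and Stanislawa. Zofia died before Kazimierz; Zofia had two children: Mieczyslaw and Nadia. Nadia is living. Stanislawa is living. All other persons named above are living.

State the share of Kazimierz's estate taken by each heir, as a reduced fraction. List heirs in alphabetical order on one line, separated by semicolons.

Neither parent survives and there are no descendants, so the estate passes to Kazimierz's siblings and their issue per stirpes.
The estate is divided into 2 equal shares of 1/2 among Zofia, Stanislawa.
Zofia predeceased; the 1/2 allotted to Zofia's branch passes to Zofia's issue by representation.
The 1/2 is divided into 2 equal shares of 1/4 among Mieczyslaw, Nadia.
Mieczyslaw is living and takes 1/4.
Nadia is living and takes 1/4.
Stanislawa is living and takes 1/2.

Mieczyslaw 1/4; Nadia 1/4; Stanislawa 1/2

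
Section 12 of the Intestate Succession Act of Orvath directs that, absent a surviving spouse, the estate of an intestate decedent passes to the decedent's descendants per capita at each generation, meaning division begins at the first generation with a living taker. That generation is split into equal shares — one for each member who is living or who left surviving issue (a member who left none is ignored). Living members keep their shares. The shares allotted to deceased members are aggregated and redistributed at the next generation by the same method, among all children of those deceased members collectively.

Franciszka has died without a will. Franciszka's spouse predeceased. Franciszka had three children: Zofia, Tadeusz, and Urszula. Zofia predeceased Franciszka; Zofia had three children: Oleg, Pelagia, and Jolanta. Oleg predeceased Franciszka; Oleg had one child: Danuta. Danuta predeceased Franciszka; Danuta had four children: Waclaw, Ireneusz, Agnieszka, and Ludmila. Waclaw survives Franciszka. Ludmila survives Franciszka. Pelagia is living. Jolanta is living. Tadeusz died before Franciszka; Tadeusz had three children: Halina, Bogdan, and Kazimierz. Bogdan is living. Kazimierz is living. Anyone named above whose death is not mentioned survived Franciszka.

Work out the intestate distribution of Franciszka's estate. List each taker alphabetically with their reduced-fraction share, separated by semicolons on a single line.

Agnieszka 1/36; Bogdan 1/9; Halina 1/9; Ireneusz 1/36; Jolanta 1/9; Kazimierz 1/9; Ludmila 1/36; Pelagia 1/9; Urszula 1/3; Waclaw 1/36

There is no surviving spouse, so the entire estate passes to Franciszka's descendants per capita at each generation.
At generation 1 (Zofia, Tadeusz, Urszula) there are 3 shares of (1)/3 = 1/3 each.
Living: Urszula — each takes 1/3.
Deceased: Zofia and Tadeusz. Their combined 2/3 is pooled and carried to generation 2.
At generation 2 (Oleg, Pelagia, Jolanta, Halina, Bogdan, Kazimierz) there are 6 shares of (2/3)/6 = 1/9 each.
Living: Pelagia, Jolanta, Halina, Bogdan, and Kazimierz — each takes 1/9.
Deceased: Oleg. That 1/9 share is carried to generation 3.
At generation 3 (Danuta) there are 1 shares of (1/9)/1 = 1/9 each.
Deceased: Danuta. That 1/9 share is carried to generation 4.
At generation 4 (Waclaw, Ireneusz, Agnieszka, Ludmila) there are 4 shares of (1/9)/4 = 1/36 each.
Living: Waclaw, Ireneusz, Agnieszka, and Ludmila — each takes 1/36.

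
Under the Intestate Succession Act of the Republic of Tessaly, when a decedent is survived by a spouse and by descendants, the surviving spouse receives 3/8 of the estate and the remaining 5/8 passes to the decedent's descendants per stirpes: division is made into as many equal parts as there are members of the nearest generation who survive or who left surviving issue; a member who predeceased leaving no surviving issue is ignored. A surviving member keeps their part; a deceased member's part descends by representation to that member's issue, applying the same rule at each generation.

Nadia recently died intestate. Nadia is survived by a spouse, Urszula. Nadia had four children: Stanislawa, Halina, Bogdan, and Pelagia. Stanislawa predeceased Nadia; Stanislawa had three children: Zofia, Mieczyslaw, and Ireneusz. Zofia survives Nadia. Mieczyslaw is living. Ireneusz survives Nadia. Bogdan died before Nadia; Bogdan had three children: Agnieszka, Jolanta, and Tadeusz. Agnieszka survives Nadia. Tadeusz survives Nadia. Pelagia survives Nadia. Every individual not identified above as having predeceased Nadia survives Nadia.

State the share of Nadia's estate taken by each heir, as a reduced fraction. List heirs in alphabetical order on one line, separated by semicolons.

Urszula, as surviving spouse, takes 3/8.
The remaining 5/8 passes to Nadia's descendants per stirpes.
The 5/8 is divided into 4 equal shares of 5/32 among Stanislawa, Halina, Bogdan, Pelagia.
Stanislawa predeceased; the 5/32 allotted to Stanislawa's branch passes to Stanislawa's issue by representation.
The 5/32 is divided into 3 equal shares of 5/96 among Zofia, Mieczyslaw, Ireneusz.
Zofia is living and takes 5/96.
Mieczyslaw is living and takes 5/96.
Ireneusz is living and takes 5/96.
Halina is living and takes 5/32.
Bogdan predeceased; the 5/32 allotted to Bogdan's branch passes to Bogdan's issue by representation.
The 5/32 is divided into 3 equal shares of 5/96 among Agnieszka, Jolanta, Tadeusz.
Agnieszka is living and takes 5/96.
Jolanta is living and takes 5/96.
Tadeusz is living and takes 5/96.
Pelagia is living and takes 5/32.

Agnieszka 5/96; Halina 5/32; Ireneusz 5/96; Jolanta 5/96; Mieczyslaw 5/96; Pelagia 5/32; Tadeusz 5/96; Urszula 3/8; Zofia 5/96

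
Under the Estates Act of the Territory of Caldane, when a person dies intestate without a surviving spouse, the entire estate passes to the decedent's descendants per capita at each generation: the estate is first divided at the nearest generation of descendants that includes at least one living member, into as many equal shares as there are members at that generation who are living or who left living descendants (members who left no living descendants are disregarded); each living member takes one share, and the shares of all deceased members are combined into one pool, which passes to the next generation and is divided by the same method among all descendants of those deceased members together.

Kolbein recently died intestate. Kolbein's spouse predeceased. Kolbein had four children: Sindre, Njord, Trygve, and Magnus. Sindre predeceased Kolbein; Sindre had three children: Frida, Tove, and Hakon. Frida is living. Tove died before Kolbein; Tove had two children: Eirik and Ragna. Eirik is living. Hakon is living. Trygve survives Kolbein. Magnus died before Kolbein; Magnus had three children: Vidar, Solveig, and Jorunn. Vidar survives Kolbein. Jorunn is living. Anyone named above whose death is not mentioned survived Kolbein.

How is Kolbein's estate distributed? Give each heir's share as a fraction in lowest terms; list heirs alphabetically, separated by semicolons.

Eirik 1/24; Frida 1/12; Hakon 1/12; Jorunn 1/12; Njord 1/4; Ragna 1/24; Solveig 1/12; Trygve 1/4; Vidar 1/12

There is no surviving spouse, so the entire estate passes to Kolbein's descendants per capita at each generation.
At generation 1 (Sindre, Njord, Trygve, Magnus) there are 4 shares of (1)/4 = 1/4 each.
Living: Njord and Trygve — each takes 1/4.
Deceased: Sindre and Magnus. Their combined 1/2 is pooled and carried to generation 2.
At generation 2 (Frida, Tove, Hakon, Vidar, Solveig, Jorunn) there are 6 shares of (1/2)/6 = 1/12 each.
Living: Frida, Hakon, Vidar, Solveig, and Jorunn — each takes 1/12.
Deceased: Tove. That 1/12 share is carried to generation 3.
At generation 3 (Eirik, Ragna) there are 2 shares of (1/12)/2 = 1/24 each.
Living: Eirik and Ragna — each takes 1/24.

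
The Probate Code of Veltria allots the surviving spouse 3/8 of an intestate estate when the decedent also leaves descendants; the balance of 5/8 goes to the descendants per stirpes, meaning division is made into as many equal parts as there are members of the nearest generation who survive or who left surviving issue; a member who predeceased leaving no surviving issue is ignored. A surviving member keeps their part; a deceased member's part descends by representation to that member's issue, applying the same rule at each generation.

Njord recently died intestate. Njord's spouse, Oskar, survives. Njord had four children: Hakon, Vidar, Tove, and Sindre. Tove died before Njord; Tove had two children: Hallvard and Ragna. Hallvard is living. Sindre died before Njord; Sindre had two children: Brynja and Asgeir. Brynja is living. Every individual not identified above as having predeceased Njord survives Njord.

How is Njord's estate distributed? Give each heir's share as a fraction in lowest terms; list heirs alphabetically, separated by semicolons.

Oskar, as surviving spouse, takes 3/8.
The remaining 5/8 passes to Njord's descendants per stirpes.
The 5/8 is divided into 4 equal shares of 5/32 among Hakon, Vidar, Tove, Sindre.
Hakon is living and takes 5/32.
Vidar is living and takes 5/32.
Tove predeceased; the 5/32 allotted to Tove's branch passes to Tove's issue by representation.
The 5/32 is divided into 2 equal shares of 5/64 among Hallvard, Ragna.
Hallvard is living and takes 5/64.
Ragna is living and takes 5/64.
Sindre predeceased; the 5/32 allotted to Sindre's branch passes to Sindre's issue by representation.
The 5/32 is divided into 2 equal shares of 5/64 among Brynja, Asgeir.
Brynja is living and takes 5/64.
Asgeir is living and takes 5/64.

Asgeir 5/64; Brynja 5/64; Hakon 5/32; Hallvard 5/64; Oskar 3/8; Ragna 5/64; Vidar 5/32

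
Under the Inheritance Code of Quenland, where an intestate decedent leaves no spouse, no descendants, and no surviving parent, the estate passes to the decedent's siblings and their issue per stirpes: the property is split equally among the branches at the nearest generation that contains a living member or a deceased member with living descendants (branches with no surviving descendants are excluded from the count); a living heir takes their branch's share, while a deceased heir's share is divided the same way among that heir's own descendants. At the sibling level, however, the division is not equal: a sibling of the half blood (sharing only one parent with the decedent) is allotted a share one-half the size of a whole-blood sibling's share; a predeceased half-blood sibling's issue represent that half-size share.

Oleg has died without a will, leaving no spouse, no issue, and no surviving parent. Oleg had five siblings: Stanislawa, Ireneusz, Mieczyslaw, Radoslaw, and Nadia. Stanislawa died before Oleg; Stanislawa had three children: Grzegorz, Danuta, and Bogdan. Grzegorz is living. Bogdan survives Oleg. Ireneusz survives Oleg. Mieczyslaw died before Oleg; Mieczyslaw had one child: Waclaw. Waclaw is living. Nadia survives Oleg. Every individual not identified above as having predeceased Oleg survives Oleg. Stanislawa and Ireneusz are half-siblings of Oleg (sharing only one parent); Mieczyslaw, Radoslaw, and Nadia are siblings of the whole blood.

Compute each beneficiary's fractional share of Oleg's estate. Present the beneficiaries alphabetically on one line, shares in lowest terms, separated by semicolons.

Bogdan 1/24; Danuta 1/24; Grzegorz 1/24; Ireneusz 1/8; Nadia 1/4; Radoslaw 1/4; Waclaw 1/4

No spouse, descendants, or parent survives, so the estate passes to Oleg's siblings per stirpes.
Half-blood siblings count for one-half the weight of whole-blood siblings at the initial division.
Dividing 1 in proportion to weights (total weight 4): Stanislawa (weight 1/2) → 1/8; Ireneusz (weight 1/2) → 1/8; Mieczyslaw (weight 1) → 1/4; Radoslaw (weight 1) → 1/4; Nadia (weight 1) → 1/4.
Stanislawa predeceased; the 1/8 allotted to Stanislawa's branch passes to Stanislawa's issue by representation.
The 1/8 is divided into 3 equal shares of 1/24 among Grzegorz, Danuta, Bogdan.
Grzegorz is living and takes 1/24.
Danuta is living and takes 1/24.
Bogdan is living and takes 1/24.
Ireneusz is living and takes 1/8.
Mieczyslaw predeceased; the 1/4 allotted to Mieczyslaw's branch passes to Mieczyslaw's issue by representation.
Waclaw is the sole taker at this level and receives the full 1/4.
Radoslaw is living and takes 1/4.
Nadia is living and takes 1/4.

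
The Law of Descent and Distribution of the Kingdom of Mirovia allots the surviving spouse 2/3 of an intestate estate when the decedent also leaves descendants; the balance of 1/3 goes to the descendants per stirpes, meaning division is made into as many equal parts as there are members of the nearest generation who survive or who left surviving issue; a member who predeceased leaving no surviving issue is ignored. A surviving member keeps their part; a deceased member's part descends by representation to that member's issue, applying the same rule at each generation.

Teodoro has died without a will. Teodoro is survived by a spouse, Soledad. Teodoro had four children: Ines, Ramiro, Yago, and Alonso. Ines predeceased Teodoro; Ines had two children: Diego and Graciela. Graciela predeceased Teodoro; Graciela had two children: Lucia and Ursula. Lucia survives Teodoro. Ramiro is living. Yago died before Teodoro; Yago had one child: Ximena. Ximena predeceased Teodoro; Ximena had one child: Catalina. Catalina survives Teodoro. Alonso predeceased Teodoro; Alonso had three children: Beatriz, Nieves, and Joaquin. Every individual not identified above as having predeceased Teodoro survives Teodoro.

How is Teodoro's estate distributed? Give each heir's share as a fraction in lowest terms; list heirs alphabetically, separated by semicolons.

Beatriz 1/36; Catalina 1/12; Diego 1/24; Joaquin 1/36; Lucia 1/48; Nieves 1/36; Ramiro 1/12; Soledad 2/3; Ursula 1/48

Soledad, as surviving spouse, takes 2/3.
The remaining 1/3 passes to Teodoro's descendants per stirpes.
The 1/3 is divided into 4 equal shares of 1/12 among Ines, Ramiro, Yago, Alonso.
Ines predeceased; the 1/12 allotted to Ines's branch passes to Ines's issue by representation.
The 1/12 is divided into 2 equal shares of 1/24 among Diego, Graciela.
Diego is living and takes 1/24.
Graciela predeceased; the 1/24 allotted to Graciela's branch passes to Graciela's issue by representation.
The 1/24 is divided into 2 equal shares of 1/48 among Lucia, Ursula.
Lucia is living and takes 1/48.
Ursula is living and takes 1/48.
Ramiro is living and takes 1/12.
Yago predeceased; the 1/12 allotted to Yago's branch passes to Yago's issue by representation.
Ximena's line is the sole branch at this level, so the full 1/12 passes to Ximena's issue by representation.
Catalina is the sole taker at this level and receives the full 1/12.
Alonso predeceased; the 1/12 allotted to Alonso's branch passes to Alonso's issue by representation.
The 1/12 is divided into 3 equal shares of 1/36 among Beatriz, Nieves, Joaquin.
Beatriz is living and takes 1/36.
Nieves is living and takes 1/36.
Joaquin is living and takes 1/36.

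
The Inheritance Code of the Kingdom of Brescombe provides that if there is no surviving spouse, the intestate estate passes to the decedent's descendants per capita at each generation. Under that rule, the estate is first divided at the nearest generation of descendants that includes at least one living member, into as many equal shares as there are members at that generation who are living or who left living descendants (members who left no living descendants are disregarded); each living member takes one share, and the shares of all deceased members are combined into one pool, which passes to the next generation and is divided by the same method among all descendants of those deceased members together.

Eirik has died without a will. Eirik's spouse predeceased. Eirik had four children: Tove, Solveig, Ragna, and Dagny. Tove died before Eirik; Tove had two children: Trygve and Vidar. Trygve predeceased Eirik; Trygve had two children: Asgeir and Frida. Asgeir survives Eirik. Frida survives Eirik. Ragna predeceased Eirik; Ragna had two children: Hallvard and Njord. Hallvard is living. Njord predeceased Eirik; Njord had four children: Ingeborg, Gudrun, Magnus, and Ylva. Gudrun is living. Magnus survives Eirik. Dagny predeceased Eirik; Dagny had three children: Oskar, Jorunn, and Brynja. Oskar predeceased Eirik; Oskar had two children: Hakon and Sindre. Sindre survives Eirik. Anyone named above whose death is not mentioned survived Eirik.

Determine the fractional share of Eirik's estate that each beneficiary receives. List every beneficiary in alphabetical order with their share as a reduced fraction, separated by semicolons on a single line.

There is no surviving spouse, so the entire estate passes to Eirik's descendants per capita at each generation.
At generation 1 (Tove, Solveig, Ragna, Dagny) there are 4 shares of (1)/4 = 1/4 each.
Living: Solveig — each takes 1/4.
Deceased: Tove, Ragna, and Dagny. Their combined 3/4 is pooled and carried to generation 2.
At generation 2 (Trygve, Vidar, Hallvard, Njord, Oskar, Jorunn, Brynja) there are 7 shares of (3/4)/7 = 3/28 each.
Living: Vidar, Hallvard, Jorunn, and Brynja — each takes 3/28.
Deceased: Trygve, Njord, and Oskar. Their combined 9/28 is pooled and carried to generation 3.
At generation 3 (Asgeir, Frida, Ingeborg, Gudrun, Magnus, Ylva, Hakon, Sindre) there are 8 shares of (9/28)/8 = 9/224 each.
Living: Asgeir, Frida, Ingeborg, Gudrun, Magnus, Ylva, Hakon, and Sindre — each takes 9/224.

Asgeir 9/224; Brynja 3/28; Frida 9/224; Gudrun 9/224; Hakon 9/224; Hallvard 3/28; Ingeborg 9/224; Jorunn 3/28; Magnus 9/224; Sindre 9/224; Solveig 1/4; Vidar 3/28; Ylva 9/224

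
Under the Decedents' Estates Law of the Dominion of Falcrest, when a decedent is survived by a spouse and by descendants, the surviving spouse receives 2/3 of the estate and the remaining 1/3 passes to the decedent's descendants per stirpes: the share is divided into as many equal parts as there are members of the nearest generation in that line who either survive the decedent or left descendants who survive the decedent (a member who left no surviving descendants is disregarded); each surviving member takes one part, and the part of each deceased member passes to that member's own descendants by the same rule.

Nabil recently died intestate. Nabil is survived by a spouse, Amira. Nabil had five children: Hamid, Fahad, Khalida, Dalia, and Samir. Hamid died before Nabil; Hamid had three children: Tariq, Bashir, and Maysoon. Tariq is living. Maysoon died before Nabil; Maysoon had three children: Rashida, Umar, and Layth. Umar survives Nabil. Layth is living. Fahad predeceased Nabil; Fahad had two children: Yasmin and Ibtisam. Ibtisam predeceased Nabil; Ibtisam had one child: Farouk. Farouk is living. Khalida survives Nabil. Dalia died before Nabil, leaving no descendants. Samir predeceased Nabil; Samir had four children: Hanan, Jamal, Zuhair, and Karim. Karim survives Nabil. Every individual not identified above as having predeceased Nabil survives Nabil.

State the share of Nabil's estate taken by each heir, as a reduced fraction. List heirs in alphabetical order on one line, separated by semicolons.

Amira, as surviving spouse, takes 2/3.
The remaining 1/3 passes to Nabil's descendants per stirpes.
Dalia left no surviving issue, so that branch lapses and is disregarded.
The 1/3 is divided into 4 equal shares of 1/12 among Hamid, Fahad, Khalida, Samir.
Hamid predeceased; the 1/12 allotted to Hamid's branch passes to Hamid's issue by representation.
The 1/12 is divided into 3 equal shares of 1/36 among Tariq, Bashir, Maysoon.
Tariq is living and takes 1/36.
Bashir is living and takes 1/36.
Maysoon predeceased; the 1/36 allotted to Maysoon's branch passes to Maysoon's issue by representation.
The 1/36 is divided into 3 equal shares of 1/108 among Rashida, Umar, Layth.
Rashida is living and takes 1/108.
Umar is living and takes 1/108.
Layth is living and takes 1/108.
Fahad predeceased; the 1/12 allotted to Fahad's branch passes to Fahad's issue by representation.
The 1/12 is divided into 2 equal shares of 1/24 among Yasmin, Ibtisam.
Yasmin is living and takes 1/24.
Ibtisam predeceased; the 1/24 allotted to Ibtisam's branch passes to Ibtisam's issue by representation.
Farouk is the sole taker at this level and receives the full 1/24.
Khalida is living and takes 1/12.
Samir predeceased; the 1/12 allotted to Samir's branch passes to Samir's issue by representation.
The 1/12 is divided into 4 equal shares of 1/48 among Hanan, Jamal, Zuhair, Karim.
Hanan is living and takes 1/48.
Jamal is living and takes 1/48.
Zuhair is living and takes 1/48.
Karim is living and takes 1/48.

Amira 2/3; Bashir 1/36; Farouk 1/24; Hanan 1/48; Jamal 1/48; Karim 1/48; Khalida 1/12; Layth 1/108; Rashida 1/108; Tariq 1/36; Umar 1/108; Yasmin 1/24; Zuhair 1/48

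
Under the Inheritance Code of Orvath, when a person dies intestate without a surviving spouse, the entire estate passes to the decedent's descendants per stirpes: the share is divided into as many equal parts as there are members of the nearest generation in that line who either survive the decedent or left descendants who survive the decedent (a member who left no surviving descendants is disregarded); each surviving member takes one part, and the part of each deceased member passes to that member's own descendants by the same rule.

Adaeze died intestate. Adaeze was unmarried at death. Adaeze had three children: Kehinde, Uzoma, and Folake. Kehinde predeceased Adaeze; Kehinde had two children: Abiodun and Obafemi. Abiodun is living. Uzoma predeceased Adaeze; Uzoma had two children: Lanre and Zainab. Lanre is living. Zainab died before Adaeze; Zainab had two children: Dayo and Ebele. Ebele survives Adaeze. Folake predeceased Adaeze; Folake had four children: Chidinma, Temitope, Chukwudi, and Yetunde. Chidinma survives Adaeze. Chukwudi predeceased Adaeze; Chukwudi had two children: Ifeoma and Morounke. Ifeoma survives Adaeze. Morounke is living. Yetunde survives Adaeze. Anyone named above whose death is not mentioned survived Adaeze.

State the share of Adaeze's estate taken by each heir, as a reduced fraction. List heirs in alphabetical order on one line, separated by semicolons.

Abiodun 1/6; Chidinma 1/12; Dayo 1/12; Ebele 1/12; Ifeoma 1/24; Lanre 1/6; Morounke 1/24; Obafemi 1/6; Temitope 1/12; Yetunde 1/12

There is no surviving spouse, so the entire estate passes to Adaeze's descendants per stirpes.
The estate is divided into 3 equal shares of 1/3 among Kehinde, Uzoma, Folake.
Kehinde predeceased; the 1/3 allotted to Kehinde's branch passes to Kehinde's issue by representation.
The 1/3 is divided into 2 equal shares of 1/6 among Abiodun, Obafemi.
Abiodun is living and takes 1/6.
Obafemi is living and takes 1/6.
Uzoma predeceased; the 1/3 allotted to Uzoma's branch passes to Uzoma's issue by representation.
The 1/3 is divided into 2 equal shares of 1/6 among Lanre, Zainab.
Lanre is living and takes 1/6.
Zainab predeceased; the 1/6 allotted to Zainab's branch passes to Zainab's issue by representation.
The 1/6 is divided into 2 equal shares of 1/12 among Dayo, Ebele.
Dayo is living and takes 1/12.
Ebele is living and takes 1/12.
Folake predeceased; the 1/3 allotted to Folake's branch passes to Folake's issue by representation.
The 1/3 is divided into 4 equal shares of 1/12 among Chidinma, Temitope, Chukwudi, Yetunde.
Chidinma is living and takes 1/12.
Temitope is living and takes 1/12.
Chukwudi predeceased; the 1/12 allotted to Chukwudi's branch passes to Chukwudi's issue by representation.
The 1/12 is divided into 2 equal shares of 1/24 among Ifeoma, Morounke.
Ifeoma is living and takes 1/24.
Morounke is living and takes 1/24.
Yetunde is living and takes 1/12.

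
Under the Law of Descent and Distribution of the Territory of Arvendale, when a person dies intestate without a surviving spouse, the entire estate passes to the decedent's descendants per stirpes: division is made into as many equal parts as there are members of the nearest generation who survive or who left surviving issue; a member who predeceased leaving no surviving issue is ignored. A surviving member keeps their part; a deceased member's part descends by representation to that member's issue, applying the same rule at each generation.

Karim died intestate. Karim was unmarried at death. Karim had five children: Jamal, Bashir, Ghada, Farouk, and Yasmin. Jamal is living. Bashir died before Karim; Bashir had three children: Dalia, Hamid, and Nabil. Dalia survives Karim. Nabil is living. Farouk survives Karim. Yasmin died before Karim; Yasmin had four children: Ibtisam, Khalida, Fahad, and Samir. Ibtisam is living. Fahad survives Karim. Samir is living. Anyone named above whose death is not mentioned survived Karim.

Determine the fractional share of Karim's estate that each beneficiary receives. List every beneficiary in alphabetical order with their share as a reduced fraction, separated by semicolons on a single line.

There is no surviving spouse, so the entire estate passes to Karim's descendants per stirpes.
The estate is divided into 5 equal shares of 1/5 among Jamal, Bashir, Ghada, Farouk, Yasmin.
Jamal is living and takes 1/5.
Bashir predeceased; the 1/5 allotted to Bashir's branch passes to Bashir's issue by representation.
The 1/5 is divided into 3 equal shares of 1/15 among Dalia, Hamid, Nabil.
Dalia is living and takes 1/15.
Hamid is living and takes 1/15.
Nabil is living and takes 1/15.
Ghada is living and takes 1/5.
Farouk is living and takes 1/5.
Yasmin predeceased; the 1/5 allotted to Yasmin's branch passes to Yasmin's issue by representation.
The 1/5 is divided into 4 equal shares of 1/20 among Ibtisam, Khalida, Fahad, Samir.
Ibtisam is living and takes 1/20.
Khalida is living and takes 1/20.
Fahad is living and takes 1/20.
Samir is living and takes 1/20.

Dalia 1/15; Fahad 1/20; Farouk 1/5; Ghada 1/5; Hamid 1/15; Ibtisam 1/20; Jamal 1/5; Khalida 1/20; Nabil 1/15; Samir 1/20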